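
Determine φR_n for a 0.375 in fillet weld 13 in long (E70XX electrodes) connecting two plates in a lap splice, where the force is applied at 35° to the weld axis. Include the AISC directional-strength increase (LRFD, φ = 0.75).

E70XX → F_EXX = 70 ksi.
t_e = 0.707 × 0.375 = 0.2651 in; A_we = 0.2651 × 13 = 3.447 in².
Directional factor: 1.0 + 0.5 sin^1.5(35°) = 1.217.
F_nw = 0.6 × 70 × 1.217 = 51.12 ksi.
φR_n = 0.75 × 51.12 × 3.447 = 132.1 kips.

φR_n ≈ 132 kips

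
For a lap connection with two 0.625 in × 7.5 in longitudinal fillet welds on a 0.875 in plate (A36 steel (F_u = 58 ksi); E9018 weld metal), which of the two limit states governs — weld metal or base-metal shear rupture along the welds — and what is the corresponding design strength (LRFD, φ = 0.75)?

E90XX → F_EXX = 90 ksi.
t_e = 0.707 × 0.625 = 0.4419 in; L = 15 in.
Weld metal: φR_n = 0.75 × 0.6 × 90 × 0.4419 × 15 = 268.4 kips.
Base metal (shear rupture): φR_n = 0.75 × 0.6 × 58 × 0.875 × 15 = 342.6 kips.
Governing: weld metal.

φR_n ≈ 268 kips (weld metal governs)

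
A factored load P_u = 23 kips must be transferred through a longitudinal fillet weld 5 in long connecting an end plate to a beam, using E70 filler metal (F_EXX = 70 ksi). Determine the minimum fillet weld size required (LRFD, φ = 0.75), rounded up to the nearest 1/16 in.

Total weld length L = 5 in.
Required throat t_e = P_u / (φ × 0.6 F_EXX × L) = 23 / (0.75 × 0.6 × 70 × 5) = 0.146 in.
Required leg w = t_e / 0.707 = 0.2066 in → use 1/4 in.

w = 1/4 in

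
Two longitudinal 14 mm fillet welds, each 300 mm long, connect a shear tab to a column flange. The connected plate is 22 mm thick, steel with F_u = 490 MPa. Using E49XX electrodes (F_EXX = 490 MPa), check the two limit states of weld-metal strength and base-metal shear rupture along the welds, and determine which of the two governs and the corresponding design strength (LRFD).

φR_n ≈ 1310 kN (weld metal governs)

t_e = 0.707 × 14 = 9.898 mm; L = 600 mm.
Weld metal: φR_n = 0.75 × 0.6 × 490 × 9.898 × 600 × 10⁻³ = 1310 kN.
Base metal (shear rupture): φR_n = 0.75 × 0.6 × 490 × 22 × 600 × 10⁻³ = 2911 kN.
Governing: weld metal.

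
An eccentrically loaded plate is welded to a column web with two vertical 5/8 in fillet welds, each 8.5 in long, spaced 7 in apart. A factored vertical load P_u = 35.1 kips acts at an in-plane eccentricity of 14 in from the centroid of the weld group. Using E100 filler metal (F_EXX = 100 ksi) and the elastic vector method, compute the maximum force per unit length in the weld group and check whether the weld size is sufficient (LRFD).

Total weld length L_w = 17 in. Treat welds as unit-width lines.
Polar moment about centroid: J = 2[d³/12 + d(b/2)²] = 2[8.5³/12 + 8.5×3.5²] = 310.6 in³.
Direct shear f_v = P/L_w = 35.1 / 17 = 2.065 kip/in (vertical).
Torsion M = P·e = 35.1 × 14 = 491.4 kip·in.
Critical point at (x, y) = (3.5, 4.25) from centroid. f_tx = M·y/J = 6.724 kip/in; f_ty = M·x/J = 5.537 kip/in.
Resultant f_max = √[f_tx² + (f_v + f_ty)²] = √[6.724² + (2.065 + 5.537)²] = 10.15 kip/in.
Capacity per unit length: φr_n = 0.75 × 0.6 × 100 × (0.707 × 0.625) = 19.88 kip/in.
10.15 ≤ 19.88 → adequate.

f_max ≈ 10.1 kip/in; adequate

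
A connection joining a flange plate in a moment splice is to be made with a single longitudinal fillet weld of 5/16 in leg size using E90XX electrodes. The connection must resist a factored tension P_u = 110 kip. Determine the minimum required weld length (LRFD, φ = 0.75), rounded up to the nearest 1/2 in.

E90XX → F_EXX = 90 ksi.
Throat t_e = 0.707 × 0.3125 = 0.2209 in.
φr_n = 0.75 × 0.6 × 90 × 0.2209 = 8.948 kip/in.
L_req = P_u / φr_n = 110 / 8.948 = 12.29 in total.
Round up → use L = 12.5 in.

L = 12.5 in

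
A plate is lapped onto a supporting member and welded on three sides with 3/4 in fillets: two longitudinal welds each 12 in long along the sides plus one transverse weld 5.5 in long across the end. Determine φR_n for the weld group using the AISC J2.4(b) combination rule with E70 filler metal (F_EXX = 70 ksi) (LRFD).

t_e = 0.707 × 0.75 = 0.5302 in.
R_nwl = 0.6 × 70 × 0.5302 × 24 = 534.5 kips (longitudinal, 2 welds).
R_nwt = 0.6 × 70 × 0.5302 × 5.5 = 122.5 kips (transverse, base value).
(i) R_nwl + R_nwt = 657 kips; (ii) 0.85 R_nwl + 1.5 R_nwt = 638 kips.
R_n = max = 657 kips [governs: (i)]; φR_n = 492.7 kips.

φR_n ≈ 493 kips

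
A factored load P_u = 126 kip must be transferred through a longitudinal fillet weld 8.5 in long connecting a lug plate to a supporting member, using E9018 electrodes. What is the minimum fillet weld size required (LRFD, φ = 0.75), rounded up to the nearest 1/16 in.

E90XX → F_EXX = 90 ksi.
Total weld length L = 8.5 in.
Required throat t_e = P_u / (φ × 0.6 F_EXX × L) = 126 / (0.75 × 0.6 × 90 × 8.5) = 0.366 in.
Required leg w = t_e / 0.707 = 0.5177 in → use 9/16 in.

w = 9/16 in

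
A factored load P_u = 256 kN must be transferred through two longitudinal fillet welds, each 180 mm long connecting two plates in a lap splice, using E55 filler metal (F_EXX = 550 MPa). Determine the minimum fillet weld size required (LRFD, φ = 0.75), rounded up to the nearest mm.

Total weld length L = 360 mm.
Required throat t_e = P_u / (φ × 0.6 F_EXX × L) = 256 / (0.75 × 0.6 × 550 × 360 × 10⁻³) = 2.873 mm.
Required leg w = t_e / 0.707 = 4.064 mm → use 5 mm.

w = 5 mm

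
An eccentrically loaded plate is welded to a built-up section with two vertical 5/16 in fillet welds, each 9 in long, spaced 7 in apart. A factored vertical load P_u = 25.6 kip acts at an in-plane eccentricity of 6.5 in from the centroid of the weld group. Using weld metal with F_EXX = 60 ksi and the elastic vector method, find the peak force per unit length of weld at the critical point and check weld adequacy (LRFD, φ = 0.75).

f_max ≈ 3.82 kip/in; adequate

Total weld length L_w = 18 in. Treat welds as unit-width lines.
Polar moment about centroid: J = 2[d³/12 + d(b/2)²] = 2[9³/12 + 9×3.5²] = 342 in³.
Direct shear f_v = P/L_w = 25.6 / 18 = 1.422 kip/in (vertical).
Torsion M = P·e = 25.6 × 6.5 = 166.4 kip·in.
Critical point at (x, y) = (3.5, 4.5) from centroid. f_tx = M·y/J = 2.189 kip/in; f_ty = M·x/J = 1.703 kip/in.
Resultant f_max = √[f_tx² + (f_v + f_ty)²] = √[2.189² + (1.422 + 1.703)²] = 3.816 kip/in.
Capacity per unit length: φr_n = 0.75 × 0.6 × 60 × (0.707 × 0.3125) = 5.965 kip/in.
3.816 ≤ 5.965 → adequate.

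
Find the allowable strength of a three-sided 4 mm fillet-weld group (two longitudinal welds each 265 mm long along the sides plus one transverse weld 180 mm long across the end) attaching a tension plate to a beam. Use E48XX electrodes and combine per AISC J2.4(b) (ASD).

E48XX → F_EXX = 480 MPa.
t_e = 0.707 × 4 = 2.828 mm.
R_nwl = 0.6 × 480 × 2.828 × 530 × 10⁻³ = 431.7 kN (longitudinal, 2 welds).
R_nwt = 0.6 × 480 × 2.828 × 180 × 10⁻³ = 146.6 kN (transverse, base value).
(i) R_nwl + R_nwt = 578.3 kN; (ii) 0.85 R_nwl + 1.5 R_nwt = 586.8 kN.
R_n = max = 586.8 kN [governs: (ii)]; R_n/Ω = 293.4 kN.

R_n/Ω ≈ 293 kN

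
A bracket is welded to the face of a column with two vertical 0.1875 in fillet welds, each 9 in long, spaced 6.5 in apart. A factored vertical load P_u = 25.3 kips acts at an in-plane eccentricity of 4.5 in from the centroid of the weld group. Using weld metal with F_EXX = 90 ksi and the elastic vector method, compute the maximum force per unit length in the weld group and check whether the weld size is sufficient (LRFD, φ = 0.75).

Total weld length L_w = 18 in. Treat welds as unit-width lines.
Polar moment about centroid: J = 2[d³/12 + d(b/2)²] = 2[9³/12 + 9×3.25²] = 311.6 in³.
Direct shear f_v = P/L_w = 25.3 / 18 = 1.406 kip/in (vertical).
Torsion M = P·e = 25.3 × 4.5 = 113.85 kip·in.
Critical point at (x, y) = (3.25, 4.5) from centroid. f_tx = M·y/J = 1.644 kip/in; f_ty = M·x/J = 1.187 kip/in.
Resultant f_max = √[f_tx² + (f_v + f_ty)²] = √[1.644² + (1.406 + 1.187)²] = 3.07 kip/in.
Capacity per unit length: φr_n = 0.75 × 0.6 × 90 × (0.707 × 0.1875) = 5.369 kip/in.
3.07 ≤ 5.369 → adequate.

f_max ≈ 3.07 kip/in; adequate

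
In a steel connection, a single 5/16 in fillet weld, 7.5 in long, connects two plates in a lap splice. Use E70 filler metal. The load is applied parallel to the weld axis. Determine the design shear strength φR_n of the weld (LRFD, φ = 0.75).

E70XX → F_EXX = 70 ksi.
Effective throat t_e = 0.707 × 0.3125 = 0.2209 in.
Total length L = 7.5 in; A_we = 0.2209 × 7.5 = 1.657 in².
F_nw = 0.6 F_EXX = 0.6 × 70 = 42 ksi.
φR_n = 0.75 × 42 × 1.657 = 52.2 kip.

φR_n ≈ 52.2 kip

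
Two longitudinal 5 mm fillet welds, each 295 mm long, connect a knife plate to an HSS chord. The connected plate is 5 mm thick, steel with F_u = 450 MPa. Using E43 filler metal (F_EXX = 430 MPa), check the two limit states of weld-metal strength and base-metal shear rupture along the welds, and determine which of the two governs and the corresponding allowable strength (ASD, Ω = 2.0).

t_e = 0.707 × 5 = 3.535 mm; L = 590 mm.
Weld metal: R_n/Ω = (1/2.0) × 0.6 × 430 × 3.535 × 590 × 10⁻³ = 269 kN.
Base metal (shear rupture): R_n/Ω = (1/2.0) × 0.6 × 450 × 5 × 590 × 10⁻³ = 398.2 kN.
Governing: weld metal.

R_n/Ω ≈ 269 kN (weld metal governs)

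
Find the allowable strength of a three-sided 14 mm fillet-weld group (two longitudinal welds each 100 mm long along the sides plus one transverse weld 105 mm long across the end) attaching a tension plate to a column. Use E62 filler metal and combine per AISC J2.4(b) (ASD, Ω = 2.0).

E62XX → F_EXX = 620 MPa.
t_e = 0.707 × 14 = 9.898 mm.
R_nwl = 0.6 × 620 × 9.898 × 200 × 10⁻³ = 736.4 kN (longitudinal, 2 welds).
R_nwt = 0.6 × 620 × 9.898 × 105 × 10⁻³ = 386.6 kN (transverse, base value).
(i) R_nwl + R_nwt = 1123 kN; (ii) 0.85 R_nwl + 1.5 R_nwt = 1206 kN.
R_n = max = 1206 kN [governs: (ii)]; R_n/Ω = 602.9 kN.

R_n/Ω ≈ 603 kN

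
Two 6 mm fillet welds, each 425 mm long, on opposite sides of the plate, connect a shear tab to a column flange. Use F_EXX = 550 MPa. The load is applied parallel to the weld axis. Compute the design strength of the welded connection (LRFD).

Effective throat t_e = 0.707 × 6 = 4.242 mm.
Total length L = 850 mm; A_we = 4.242 × 850 = 3606 mm².
F_nw = 0.6 F_EXX = 0.6 × 550 = 330 MPa.
φR_n = 0.75 × 330 × 3606 × 10⁻³ = 892.4 kN.

φR_n ≈ 892 kN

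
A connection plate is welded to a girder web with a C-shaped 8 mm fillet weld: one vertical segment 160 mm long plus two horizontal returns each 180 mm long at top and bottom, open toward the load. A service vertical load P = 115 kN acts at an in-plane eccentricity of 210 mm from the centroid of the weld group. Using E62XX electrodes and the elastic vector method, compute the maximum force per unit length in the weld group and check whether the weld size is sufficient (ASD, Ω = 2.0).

f_max ≈ 952 N/mm; adequate

E62XX → F_EXX = 620 MPa.
Total weld length L_w = 520 mm. Treat welds as unit-width lines.
Centroid: x̄ = 2×180×90 / 520 = 62.31 mm from the vertical weld.
Polar moment about centroid: J = I_x + I_y = [160³/12 + 2×180×80²] + [160×62.31² + 2(180³/12 + 180×27.69²)] = 4515000 mm³.
Direct shear f_v = P/L_w = 115×10³ / 520 = 221.2 N/mm (vertical).
Torsion M = P·e = 115×10³ × 210 = 24150000 N·mm.
Critical point at (x, y) = (117.7, 80) from centroid. f_tx = M·y/J = 427.9 N/mm; f_ty = M·x/J = 629.6 N/mm.
Resultant f_max = √[f_tx² + (f_v + f_ty)²] = √[427.9² + (221.2 + 629.6)²] = 952.3 N/mm.
Capacity per unit length: r_n/Ω = (1/2.0) × 0.6 × 620 × (0.707 × 8) = 1052 N/mm.
952.3 ≤ 1052 → adequate.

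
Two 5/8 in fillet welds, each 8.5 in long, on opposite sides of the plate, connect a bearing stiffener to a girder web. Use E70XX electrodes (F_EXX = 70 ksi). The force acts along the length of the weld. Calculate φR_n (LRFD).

Effective throat t_e = 0.707 × 0.625 = 0.4419 in.
Total length L = 17 in; A_we = 0.4419 × 17 = 7.512 in².
F_nw = 0.6 F_EXX = 0.6 × 70 = 42 ksi.
φR_n = 0.75 × 42 × 7.512 = 236.6 kips.

φR_n ≈ 237 kips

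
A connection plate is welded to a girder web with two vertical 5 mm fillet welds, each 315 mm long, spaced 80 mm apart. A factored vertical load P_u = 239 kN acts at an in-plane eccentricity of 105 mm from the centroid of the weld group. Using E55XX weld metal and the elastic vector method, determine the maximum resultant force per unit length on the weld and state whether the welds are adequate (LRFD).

E55XX → F_EXX = 550 MPa.
Total weld length L_w = 630 mm. Treat welds as unit-width lines.
Polar moment about centroid: J = 2[d³/12 + d(b/2)²] = 2[315³/12 + 315×40²] = 6217000 mm³.
Direct shear f_v = P/L_w = 239×10³ / 630 = 379.4 N/mm (vertical).
Torsion M = P·e = 239×10³ × 105 = 25095000 N·mm.
Critical point at (x, y) = (40, 157.5) from centroid. f_tx = M·y/J = 635.7 N/mm; f_ty = M·x/J = 161.5 N/mm.
Resultant f_max = √[f_tx² + (f_v + f_ty)²] = √[635.7² + (379.4 + 161.5)²] = 834.6 N/mm.
Capacity per unit length: φr_n = 0.75 × 0.6 × 550 × (0.707 × 5) = 874.9 N/mm.
834.6 ≤ 874.9 → adequate.

f_max ≈ 835 N/mm; adequate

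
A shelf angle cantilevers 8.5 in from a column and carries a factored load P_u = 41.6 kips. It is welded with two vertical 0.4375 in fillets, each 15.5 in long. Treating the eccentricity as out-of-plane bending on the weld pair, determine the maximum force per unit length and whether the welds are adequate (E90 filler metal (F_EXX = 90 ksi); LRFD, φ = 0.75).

f_max ≈ 4.61 kip/in; adequate

L_w = 2 × 15.5 = 31 in; section modulus (unit throat) S = 2 × L²/6 = 80.08 in².
Direct shear f_v = P/L_w = 41.6/31 = 1.342 kip/in.
Moment M = P × e = 41.6 × 8.5 = 353.6 kip·in; bending f_b = M/S = 4.415 kip/in.
f_max = √(f_v² + f_b²) = √(1.342² + 4.415²) = 4.615 kip/in.
φr_n = 0.75 × 0.6 × 90 × (0.707 × 0.4375) = 12.53 kip/in → adequate.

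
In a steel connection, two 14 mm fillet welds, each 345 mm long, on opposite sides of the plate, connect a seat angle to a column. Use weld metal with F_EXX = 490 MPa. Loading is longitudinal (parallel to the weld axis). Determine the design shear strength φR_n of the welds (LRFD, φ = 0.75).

Effective throat t_e = 0.707 × 14 = 9.898 mm.
Total length L = 690 mm; A_we = 9.898 × 690 = 6830 mm².
F_nw = 0.6 F_EXX = 0.6 × 490 = 294 MPa.
φR_n = 0.75 × 294 × 6830 × 10⁻³ = 1506 kN.

φR_n ≈ 1510 kN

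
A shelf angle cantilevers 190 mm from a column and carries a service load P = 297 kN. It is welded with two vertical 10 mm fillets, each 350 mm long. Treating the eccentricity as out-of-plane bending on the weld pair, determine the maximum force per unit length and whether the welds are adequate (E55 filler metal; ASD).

f_max ≈ 1450 N/mm; NOT adequate

E55XX → F_EXX = 550 MPa.
L_w = 2 × 350 = 700 mm; section modulus (unit throat) S = 2 × L²/6 = 40830 mm².
Direct shear f_v = P/L_w = 297×10³/700 = 424.3 N/mm.
Moment M = P × e = 297×10³ × 190 = 56430000 N·mm; bending f_b = M/S = 1382 N/mm.
f_max = √(f_v² + f_b²) = √(424.3² + 1382²) = 1446 N/mm.
r_n/Ω = (1/2.0) × 0.6 × 550 × (0.707 × 10) = 1167 N/mm → NOT adequate.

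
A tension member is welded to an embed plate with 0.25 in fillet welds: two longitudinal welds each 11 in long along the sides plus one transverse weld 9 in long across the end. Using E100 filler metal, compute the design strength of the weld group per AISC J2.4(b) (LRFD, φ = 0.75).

E100XX → F_EXX = 100 ksi.
t_e = 0.707 × 0.25 = 0.1767 in.
R_nwl = 0.6 × 100 × 0.1767 × 22 = 233.3 kip (longitudinal, 2 welds).
R_nwt = 0.6 × 100 × 0.1767 × 9 = 95.44 kip (transverse, base value).
(i) R_nwl + R_nwt = 328.8 kip; (ii) 0.85 R_nwl + 1.5 R_nwt = 341.5 kip.
R_n = max = 341.5 kip [governs: (ii)]; φR_n = 256.1 kip.

φR_n ≈ 256 kip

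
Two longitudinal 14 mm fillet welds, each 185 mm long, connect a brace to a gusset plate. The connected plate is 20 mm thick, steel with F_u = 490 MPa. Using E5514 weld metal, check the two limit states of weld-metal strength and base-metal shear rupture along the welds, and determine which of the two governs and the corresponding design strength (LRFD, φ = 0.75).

φR_n ≈ 906 kN (weld metal governs)

E55XX → F_EXX = 550 MPa.
t_e = 0.707 × 14 = 9.898 mm; L = 370 mm.
Weld metal: φR_n = 0.75 × 0.6 × 550 × 9.898 × 370 × 10⁻³ = 906.4 kN.
Base metal (shear rupture): φR_n = 0.75 × 0.6 × 490 × 20 × 370 × 10⁻³ = 1632 kN.
Governing: weld metal.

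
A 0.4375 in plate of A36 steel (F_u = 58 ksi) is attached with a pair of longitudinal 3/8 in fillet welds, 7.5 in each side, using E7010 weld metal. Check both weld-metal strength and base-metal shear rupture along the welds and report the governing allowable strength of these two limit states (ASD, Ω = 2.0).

E70XX → F_EXX = 70 ksi.
t_e = 0.707 × 0.375 = 0.2651 in; L = 15 in.
Weld metal: R_n/Ω = (1/2.0) × 0.6 × 70 × 0.2651 × 15 = 83.51 kips.
Base metal (shear rupture): R_n/Ω = (1/2.0) × 0.6 × 58 × 0.4375 × 15 = 114.2 kips.
Governing: weld metal.

R_n/Ω ≈ 83.5 kips (weld metal governs)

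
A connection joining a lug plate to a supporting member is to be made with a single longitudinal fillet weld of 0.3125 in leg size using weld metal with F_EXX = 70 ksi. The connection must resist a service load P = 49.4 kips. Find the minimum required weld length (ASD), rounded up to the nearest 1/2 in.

L = 11 in

Throat t_e = 0.707 × 0.3125 = 0.2209 in.
r_n/Ω = (0.6 × 70 × 0.2209) / 2.0 = 4.64 kip/in.
L_req = P / (r_n/Ω) = 49.4 / 4.64 = 10.65 in total.
Round up → use L = 11 in.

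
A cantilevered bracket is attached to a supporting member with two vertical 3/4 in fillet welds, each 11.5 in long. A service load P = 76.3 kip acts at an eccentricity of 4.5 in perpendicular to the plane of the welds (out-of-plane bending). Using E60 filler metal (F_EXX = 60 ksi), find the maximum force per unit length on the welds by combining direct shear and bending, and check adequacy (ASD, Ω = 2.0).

f_max ≈ 8.47 kip/in; adequate

L_w = 2 × 11.5 = 23 in; section modulus (unit throat) S = 2 × L²/6 = 44.08 in².
Direct shear f_v = P/L_w = 76.3/23 = 3.317 kip/in.
Moment M = P × e = 76.3 × 4.5 = 343.35 kip·in; bending f_b = M/S = 7.789 kip/in.
f_max = √(f_v² + f_b²) = √(3.317² + 7.789²) = 8.466 kip/in.
r_n/Ω = (1/2.0) × 0.6 × 60 × (0.707 × 0.75) = 9.544 kip/in → adequate.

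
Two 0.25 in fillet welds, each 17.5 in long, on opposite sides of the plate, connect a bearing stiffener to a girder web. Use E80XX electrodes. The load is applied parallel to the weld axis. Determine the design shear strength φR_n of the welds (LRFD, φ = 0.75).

E80XX → F_EXX = 80 ksi.
Effective throat t_e = 0.707 × 0.25 = 0.1767 in.
Total length L = 35 in; A_we = 0.1767 × 35 = 6.186 in².
F_nw = 0.6 F_EXX = 0.6 × 80 = 48 ksi.
φR_n = 0.75 × 48 × 6.186 = 222.7 kip.

φR_n ≈ 223 kip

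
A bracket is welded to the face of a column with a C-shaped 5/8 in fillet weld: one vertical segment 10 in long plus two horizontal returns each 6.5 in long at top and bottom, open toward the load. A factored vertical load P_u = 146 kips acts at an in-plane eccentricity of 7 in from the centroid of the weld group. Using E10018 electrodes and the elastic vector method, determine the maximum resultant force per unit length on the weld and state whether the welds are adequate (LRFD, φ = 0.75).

E100XX → F_EXX = 100 ksi.
Total weld length L_w = 23 in. Treat welds as unit-width lines.
Centroid: x̄ = 2×6.5×3.25 / 23 = 1.837 in from the vertical weld.
Polar moment about centroid: J = I_x + I_y = [10³/12 + 2×6.5×5²] + [10×1.837² + 2(6.5³/12 + 6.5×1.413²)] = 513.8 in³.
Direct shear f_v = P/L_w = 146 / 23 = 6.348 kip/in (vertical).
Torsion M = P·e = 146 × 7 = 1022 kip·in.
Critical point at (x, y) = (4.663, 5) from centroid. f_tx = M·y/J = 9.945 kip/in; f_ty = M·x/J = 9.275 kip/in.
Resultant f_max = √[f_tx² + (f_v + f_ty)²] = √[9.945² + (6.348 + 9.275)²] = 18.52 kip/in.
Capacity per unit length: φr_n = 0.75 × 0.6 × 100 × (0.707 × 0.625) = 19.88 kip/in.
18.52 ≤ 19.88 → adequate.

f_max ≈ 18.5 kip/in; adequate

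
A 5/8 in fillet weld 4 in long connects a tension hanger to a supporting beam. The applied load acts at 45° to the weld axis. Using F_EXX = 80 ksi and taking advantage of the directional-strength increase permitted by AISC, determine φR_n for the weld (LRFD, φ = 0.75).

t_e = 0.707 × 0.625 = 0.4419 in; A_we = 0.4419 × 4 = 1.767 in².
Directional factor: 1.0 + 0.5 sin^1.5(45°) = 1.297.
F_nw = 0.6 × 80 × 1.297 = 62.27 ksi.
φR_n = 0.75 × 62.27 × 1.767 = 82.55 kips.

φR_n ≈ 82.5 kips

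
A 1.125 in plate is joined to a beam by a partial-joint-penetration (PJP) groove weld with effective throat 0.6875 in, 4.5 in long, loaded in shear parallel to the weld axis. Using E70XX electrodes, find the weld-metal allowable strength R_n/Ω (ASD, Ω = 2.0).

R_n/Ω ≈ 65 kips

E70XX → F_EXX = 70 ksi.
Effective throat (given) t_e = 0.6875 in.
A_we = 0.6875 × 4.5 = 3.094 in².
F_nw = 0.6 F_EXX = 42 ksi.
R_n/Ω = (42 × 3.094) / 2.0 = 64.97 kips.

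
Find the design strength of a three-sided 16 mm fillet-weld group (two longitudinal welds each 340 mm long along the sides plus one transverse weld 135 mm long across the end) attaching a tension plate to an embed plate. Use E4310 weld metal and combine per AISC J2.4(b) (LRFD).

E43XX → F_EXX = 430 MPa.
t_e = 0.707 × 16 = 11.31 mm.
R_nwl = 0.6 × 430 × 11.31 × 680 × 10⁻³ = 1985 kN (longitudinal, 2 welds).
R_nwt = 0.6 × 430 × 11.31 × 135 × 10⁻³ = 394 kN (transverse, base value).
(i) R_nwl + R_nwt = 2379 kN; (ii) 0.85 R_nwl + 1.5 R_nwt = 2278 kN.
R_n = max = 2379 kN [governs: (i)]; φR_n = 1784 kN.

φR_n ≈ 1780 kN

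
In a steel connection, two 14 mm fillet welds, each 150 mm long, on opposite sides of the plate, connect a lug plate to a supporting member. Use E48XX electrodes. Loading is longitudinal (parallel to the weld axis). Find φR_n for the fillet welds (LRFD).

φR_n ≈ 641 kN

E48XX → F_EXX = 480 MPa.
Effective throat t_e = 0.707 × 14 = 9.898 mm.
Total length L = 300 mm; A_we = 9.898 × 300 = 2969 mm².
F_nw = 0.6 F_EXX = 0.6 × 480 = 288 MPa.
φR_n = 0.75 × 288 × 2969 × 10⁻³ = 641.4 kN.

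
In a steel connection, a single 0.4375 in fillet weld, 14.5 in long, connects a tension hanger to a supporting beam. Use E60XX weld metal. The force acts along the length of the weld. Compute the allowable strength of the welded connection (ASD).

E60XX → F_EXX = 60 ksi.
Effective throat t_e = 0.707 × 0.4375 = 0.3093 in.
Total length L = 14.5 in; A_we = 0.3093 × 14.5 = 4.485 in².
F_nw = 0.6 F_EXX = 0.6 × 60 = 36 ksi.
R_n = 36 × 4.485 = 161.5 kip; R_n/Ω = 161.5/2.0 = 80.73 kip.

R_n/Ω ≈ 80.7 kip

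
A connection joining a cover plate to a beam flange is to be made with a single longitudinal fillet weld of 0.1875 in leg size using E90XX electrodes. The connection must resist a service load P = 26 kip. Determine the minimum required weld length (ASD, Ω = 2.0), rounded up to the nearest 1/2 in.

E90XX → F_EXX = 90 ksi.
Throat t_e = 0.707 × 0.1875 = 0.1326 in.
r_n/Ω = (0.6 × 90 × 0.1326) / 2.0 = 3.579 kip/in.
L_req = P / (r_n/Ω) = 26 / 3.579 = 7.264 in total.
Round up → use L = 7.5 in.

L = 7.5 in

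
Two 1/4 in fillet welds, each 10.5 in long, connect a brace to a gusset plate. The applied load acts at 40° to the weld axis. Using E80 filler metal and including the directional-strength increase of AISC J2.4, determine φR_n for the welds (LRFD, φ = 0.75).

E80XX → F_EXX = 80 ksi.
t_e = 0.707 × 0.25 = 0.1767 in; A_we = 0.1767 × 21 = 3.712 in².
Directional factor: 1.0 + 0.5 sin^1.5(40°) = 1.258.
F_nw = 0.6 × 80 × 1.258 = 60.37 ksi.
φR_n = 0.75 × 60.37 × 3.712 = 168.1 kips.

φR_n ≈ 168 kips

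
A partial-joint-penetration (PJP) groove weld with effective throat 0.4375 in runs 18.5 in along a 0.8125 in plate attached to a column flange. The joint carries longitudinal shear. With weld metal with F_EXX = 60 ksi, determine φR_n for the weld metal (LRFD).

Effective throat (given) t_e = 0.4375 in.
A_we = 0.4375 × 18.5 = 8.094 in².
F_nw = 0.6 F_EXX = 36 ksi.
φR_n = 0.75 × 36 × 8.094 = 218.5 kips.

φR_n ≈ 219 kips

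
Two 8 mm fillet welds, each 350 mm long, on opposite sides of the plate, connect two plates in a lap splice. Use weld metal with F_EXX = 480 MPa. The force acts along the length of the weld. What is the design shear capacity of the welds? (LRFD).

Effective throat t_e = 0.707 × 8 = 5.656 mm.
Total length L = 700 mm; A_we = 5.656 × 700 = 3959 mm².
F_nw = 0.6 F_EXX = 0.6 × 480 = 288 MPa.
φR_n = 0.75 × 288 × 3959 × 10⁻³ = 855.2 kN.

φR_n ≈ 855 kN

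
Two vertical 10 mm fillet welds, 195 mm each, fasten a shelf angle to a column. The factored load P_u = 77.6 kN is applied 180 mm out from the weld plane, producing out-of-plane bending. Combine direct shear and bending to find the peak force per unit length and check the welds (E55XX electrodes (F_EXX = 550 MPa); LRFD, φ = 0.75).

L_w = 2 × 195 = 390 mm; section modulus (unit throat) S = 2 × L²/6 = 12680 mm².
Direct shear f_v = P/L_w = 77.6×10³/390 = 199 N/mm.
Moment M = P × e = 77.6×10³ × 180 = 13968000 N·mm; bending f_b = M/S = 1102 N/mm.
f_max = √(f_v² + f_b²) = √(199² + 1102²) = 1120 N/mm.
φr_n = 0.75 × 0.6 × 550 × (0.707 × 10) = 1750 N/mm → adequate.

f_max ≈ 1120 N/mm; adequate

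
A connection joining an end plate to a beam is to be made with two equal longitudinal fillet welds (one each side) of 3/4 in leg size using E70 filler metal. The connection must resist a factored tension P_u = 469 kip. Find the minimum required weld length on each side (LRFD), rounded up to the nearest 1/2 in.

E70XX → F_EXX = 70 ksi.
Throat t_e = 0.707 × 0.75 = 0.5302 in.
φr_n = 0.75 × 0.6 × 70 × 0.5302 = 16.7 kip/in.
L_req = P_u / φr_n = 469 / 16.7 = 28.08 in total.
Per side: 28.08 / 2 = 14.04 in.
Round up → use L = 14.5 in on each side.

L = 14.5 in on each side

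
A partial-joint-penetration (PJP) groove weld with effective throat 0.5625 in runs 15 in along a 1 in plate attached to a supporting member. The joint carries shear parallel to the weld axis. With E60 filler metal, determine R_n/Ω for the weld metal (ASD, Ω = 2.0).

E60XX → F_EXX = 60 ksi.
Effective throat (given) t_e = 0.5625 in.
A_we = 0.5625 × 15 = 8.438 in².
F_nw = 0.6 F_EXX = 36 ksi.
R_n/Ω = (36 × 8.438) / 2.0 = 151.9 kip.

R_n/Ω ≈ 152 kip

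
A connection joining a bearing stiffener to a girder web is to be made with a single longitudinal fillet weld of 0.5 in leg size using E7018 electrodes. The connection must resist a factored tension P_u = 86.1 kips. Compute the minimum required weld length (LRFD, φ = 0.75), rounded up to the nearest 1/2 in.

L = 8 in

E70XX → F_EXX = 70 ksi.
Throat t_e = 0.707 × 0.5 = 0.3535 in.
φr_n = 0.75 × 0.6 × 70 × 0.3535 = 11.14 kips/in.
L_req = P_u / φr_n = 86.1 / 11.14 = 7.732 in total.
Round up → use L = 8 in.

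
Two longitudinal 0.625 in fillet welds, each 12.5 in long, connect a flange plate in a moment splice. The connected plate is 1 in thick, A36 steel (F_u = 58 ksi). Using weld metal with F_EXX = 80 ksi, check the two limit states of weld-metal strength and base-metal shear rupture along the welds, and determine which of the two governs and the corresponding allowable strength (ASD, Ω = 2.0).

t_e = 0.707 × 0.625 = 0.4419 in; L = 25 in.
Weld metal: R_n/Ω = (1/2.0) × 0.6 × 80 × 0.4419 × 25 = 265.1 kips.
Base metal (shear rupture): R_n/Ω = (1/2.0) × 0.6 × 58 × 1 × 25 = 435 kips.
Governing: weld metal.

R_n/Ω ≈ 265 kips (weld metal governs)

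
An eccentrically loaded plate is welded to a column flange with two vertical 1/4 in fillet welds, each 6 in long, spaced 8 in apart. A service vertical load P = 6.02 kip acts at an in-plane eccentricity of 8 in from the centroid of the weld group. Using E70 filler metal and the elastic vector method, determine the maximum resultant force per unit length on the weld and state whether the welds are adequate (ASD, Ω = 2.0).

f_max ≈ 1.49 kip/in; adequate

E70XX → F_EXX = 70 ksi.
Total weld length L_w = 12 in. Treat welds as unit-width lines.
Polar moment about centroid: J = 2[d³/12 + d(b/2)²] = 2[6³/12 + 6×4²] = 228 in³.
Direct shear f_v = P/L_w = 6.02 / 12 = 0.5017 kip/in (vertical).
Torsion M = P·e = 6.02 × 8 = 48.16 kip·in.
Critical point at (x, y) = (4, 3) from centroid. f_tx = M·y/J = 0.6337 kip/in; f_ty = M·x/J = 0.8449 kip/in.
Resultant f_max = √[f_tx² + (f_v + f_ty)²] = √[0.6337² + (0.5017 + 0.8449)²] = 1.488 kip/in.
Capacity per unit length: r_n/Ω = (1/2.0) × 0.6 × 70 × (0.707 × 0.25) = 3.712 kip/in.
1.488 ≤ 3.712 → adequate.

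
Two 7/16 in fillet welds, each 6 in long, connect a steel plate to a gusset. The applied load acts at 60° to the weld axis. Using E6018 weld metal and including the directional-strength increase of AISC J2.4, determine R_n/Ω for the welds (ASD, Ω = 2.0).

E60XX → F_EXX = 60 ksi.
t_e = 0.707 × 0.4375 = 0.3093 in; A_we = 0.3093 × 12 = 3.712 in².
Directional factor: 1.0 + 0.5 sin^1.5(60°) = 1.403.
F_nw = 0.6 × 60 × 1.403 = 50.51 ksi.
R_n/Ω = (50.51 × 3.712) / 2.0 = 93.73 kips.

R_n/Ω ≈ 93.7 kips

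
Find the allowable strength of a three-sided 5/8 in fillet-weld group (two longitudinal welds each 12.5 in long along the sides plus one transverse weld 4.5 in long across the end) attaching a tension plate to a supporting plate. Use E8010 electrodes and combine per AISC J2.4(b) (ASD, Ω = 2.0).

E80XX → F_EXX = 80 ksi.
t_e = 0.707 × 0.625 = 0.4419 in.
R_nwl = 0.6 × 80 × 0.4419 × 25 = 530.2 kip (longitudinal, 2 welds).
R_nwt = 0.6 × 80 × 0.4419 × 4.5 = 95.44 kip (transverse, base value).
(i) R_nwl + R_nwt = 625.7 kip; (ii) 0.85 R_nwl + 1.5 R_nwt = 593.9 kip.
R_n = max = 625.7 kip [governs: (i)]; R_n/Ω = 312.8 kip.

R_n/Ω ≈ 313 kip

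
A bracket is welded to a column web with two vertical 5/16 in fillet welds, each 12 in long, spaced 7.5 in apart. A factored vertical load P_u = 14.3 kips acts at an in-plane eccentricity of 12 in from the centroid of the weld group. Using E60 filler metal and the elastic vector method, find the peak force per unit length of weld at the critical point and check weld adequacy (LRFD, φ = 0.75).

E60XX → F_EXX = 60 ksi.
Total weld length L_w = 24 in. Treat welds as unit-width lines.
Polar moment about centroid: J = 2[d³/12 + d(b/2)²] = 2[12³/12 + 12×3.75²] = 625.5 in³.
Direct shear f_v = P/L_w = 14.3 / 24 = 0.5958 kip/in (vertical).
Torsion M = P·e = 14.3 × 12 = 171.6 kip·in.
Critical point at (x, y) = (3.75, 6) from centroid. f_tx = M·y/J = 1.646 kip/in; f_ty = M·x/J = 1.029 kip/in.
Resultant f_max = √[f_tx² + (f_v + f_ty)²] = √[1.646² + (0.5958 + 1.029)²] = 2.313 kip/in.
Capacity per unit length: φr_n = 0.75 × 0.6 × 60 × (0.707 × 0.3125) = 5.965 kip/in.
2.313 ≤ 5.965 → adequate.

f_max ≈ 2.31 kip/in; adequate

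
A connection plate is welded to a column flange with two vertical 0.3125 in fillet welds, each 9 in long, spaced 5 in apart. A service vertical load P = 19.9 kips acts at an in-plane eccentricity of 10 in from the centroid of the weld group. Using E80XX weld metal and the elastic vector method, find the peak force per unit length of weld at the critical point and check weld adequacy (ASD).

f_max ≈ 5.01 kip/in; adequate

E80XX → F_EXX = 80 ksi.
Total weld length L_w = 18 in. Treat welds as unit-width lines.
Polar moment about centroid: J = 2[d³/12 + d(b/2)²] = 2[9³/12 + 9×2.5²] = 234 in³.
Direct shear f_v = P/L_w = 19.9 / 18 = 1.106 kip/in (vertical).
Torsion M = P·e = 19.9 × 10 = 199 kip·in.
Critical point at (x, y) = (2.5, 4.5) from centroid. f_tx = M·y/J = 3.827 kip/in; f_ty = M·x/J = 2.126 kip/in.
Resultant f_max = √[f_tx² + (f_v + f_ty)²] = √[3.827² + (1.106 + 2.126)²] = 5.009 kip/in.
Capacity per unit length: r_n/Ω = (1/2.0) × 0.6 × 80 × (0.707 × 0.3125) = 5.302 kip/in.
5.009 ≤ 5.302 → adequate.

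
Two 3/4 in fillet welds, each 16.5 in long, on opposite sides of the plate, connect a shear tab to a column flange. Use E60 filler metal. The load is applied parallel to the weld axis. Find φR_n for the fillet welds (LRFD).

E60XX → F_EXX = 60 ksi.
Effective throat t_e = 0.707 × 0.75 = 0.5302 in.
Total length L = 33 in; A_we = 0.5302 × 33 = 17.5 in².
F_nw = 0.6 F_EXX = 0.6 × 60 = 36 ksi.
φR_n = 0.75 × 36 × 17.5 = 472.5 kips.

φR_n ≈ 472 kips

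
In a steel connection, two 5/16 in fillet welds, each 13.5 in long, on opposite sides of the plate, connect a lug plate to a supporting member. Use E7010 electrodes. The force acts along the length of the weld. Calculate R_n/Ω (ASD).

E70XX → F_EXX = 70 ksi.
Effective throat t_e = 0.707 × 0.3125 = 0.2209 in.
Total length L = 27 in; A_we = 0.2209 × 27 = 5.965 in².
F_nw = 0.6 F_EXX = 0.6 × 70 = 42 ksi.
R_n = 42 × 5.965 = 250.5 kips; R_n/Ω = 250.5/2.0 = 125.3 kips.

R_n/Ω ≈ 125 kips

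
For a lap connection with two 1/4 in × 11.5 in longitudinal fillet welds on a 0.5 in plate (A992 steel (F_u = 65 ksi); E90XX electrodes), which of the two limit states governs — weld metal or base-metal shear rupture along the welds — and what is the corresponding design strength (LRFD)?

φR_n ≈ 165 kip (weld metal governs)

E90XX → F_EXX = 90 ksi.
t_e = 0.707 × 0.25 = 0.1767 in; L = 23 in.
Weld metal: φR_n = 0.75 × 0.6 × 90 × 0.1767 × 23 = 164.6 kip.
Base metal (shear rupture): φR_n = 0.75 × 0.6 × 65 × 0.5 × 23 = 336.4 kip.
Governing: weld metal.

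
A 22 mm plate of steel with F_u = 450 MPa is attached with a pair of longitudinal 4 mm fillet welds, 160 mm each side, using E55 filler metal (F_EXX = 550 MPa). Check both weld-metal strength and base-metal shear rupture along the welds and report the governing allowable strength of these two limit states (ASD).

t_e = 0.707 × 4 = 2.828 mm; L = 320 mm.
Weld metal: R_n/Ω = (1/2.0) × 0.6 × 550 × 2.828 × 320 × 10⁻³ = 149.3 kN.
Base metal (shear rupture): R_n/Ω = (1/2.0) × 0.6 × 450 × 22 × 320 × 10⁻³ = 950.4 kN.
Governing: weld metal.

R_n/Ω ≈ 149 kN (weld metal governs)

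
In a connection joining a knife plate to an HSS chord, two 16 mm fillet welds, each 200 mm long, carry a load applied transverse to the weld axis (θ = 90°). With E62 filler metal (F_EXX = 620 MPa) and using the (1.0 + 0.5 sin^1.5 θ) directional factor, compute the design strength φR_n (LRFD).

t_e = 0.707 × 16 = 11.31 mm; A_we = 11.31 × 400 = 4525 mm².
Directional factor: 1.0 + 0.5 sin^1.5(90°) = 1.5.
F_nw = 0.6 × 620 × 1.5 = 558 MPa.
φR_n = 0.75 × 558 × 4525 × 10⁻³ = 1894 kN.

φR_n ≈ 1890 kN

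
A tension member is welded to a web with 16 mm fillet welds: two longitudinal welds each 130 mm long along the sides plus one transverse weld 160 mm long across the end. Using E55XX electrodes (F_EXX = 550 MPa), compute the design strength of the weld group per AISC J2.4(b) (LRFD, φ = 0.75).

t_e = 0.707 × 16 = 11.31 mm.
R_nwl = 0.6 × 550 × 11.31 × 260 × 10⁻³ = 970.6 kN (longitudinal, 2 welds).
R_nwt = 0.6 × 550 × 11.31 × 160 × 10⁻³ = 597.3 kN (transverse, base value).
(i) R_nwl + R_nwt = 1568 kN; (ii) 0.85 R_nwl + 1.5 R_nwt = 1721 kN.
R_n = max = 1721 kN [governs: (ii)]; φR_n = 1291 kN.

φR_n ≈ 1290 kN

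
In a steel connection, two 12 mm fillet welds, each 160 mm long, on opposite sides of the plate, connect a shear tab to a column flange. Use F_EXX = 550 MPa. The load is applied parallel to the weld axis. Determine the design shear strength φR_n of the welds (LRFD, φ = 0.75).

φR_n ≈ 672 kN

Effective throat t_e = 0.707 × 12 = 8.484 mm.
Total length L = 320 mm; A_we = 8.484 × 320 = 2715 mm².
F_nw = 0.6 F_EXX = 0.6 × 550 = 330 MPa.
φR_n = 0.75 × 330 × 2715 × 10⁻³ = 671.9 kN.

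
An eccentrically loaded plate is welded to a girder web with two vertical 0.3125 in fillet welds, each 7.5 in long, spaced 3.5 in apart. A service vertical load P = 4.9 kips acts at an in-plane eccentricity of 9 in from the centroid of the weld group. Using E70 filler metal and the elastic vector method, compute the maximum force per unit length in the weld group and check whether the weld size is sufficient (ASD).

E70XX → F_EXX = 70 ksi.
Total weld length L_w = 15 in. Treat welds as unit-width lines.
Polar moment about centroid: J = 2[d³/12 + d(b/2)²] = 2[7.5³/12 + 7.5×1.75²] = 116.2 in³.
Direct shear f_v = P/L_w = 4.9 / 15 = 0.3267 kip/in (vertical).
Torsion M = P·e = 4.9 × 9 = 44.1 kip·in.
Critical point at (x, y) = (1.75, 3.75) from centroid. f_tx = M·y/J = 1.423 kip/in; f_ty = M·x/J = 0.6639 kip/in.
Resultant f_max = √[f_tx² + (f_v + f_ty)²] = √[1.423² + (0.3267 + 0.6639)²] = 1.733 kip/in.
Capacity per unit length: r_n/Ω = (1/2.0) × 0.6 × 70 × (0.707 × 0.3125) = 4.64 kip/in.
1.733 ≤ 4.64 → adequate.

f_max ≈ 1.73 kip/in; adequate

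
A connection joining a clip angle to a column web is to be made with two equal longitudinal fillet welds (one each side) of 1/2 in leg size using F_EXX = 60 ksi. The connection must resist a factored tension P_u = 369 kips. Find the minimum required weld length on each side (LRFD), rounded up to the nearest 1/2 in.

L = 19.5 in on each side

Throat t_e = 0.707 × 0.5 = 0.3535 in.
φr_n = 0.75 × 0.6 × 60 × 0.3535 = 9.544 kips/in.
L_req = P_u / φr_n = 369 / 9.544 = 38.66 in total.
Per side: 38.66 / 2 = 19.33 in.
Round up → use L = 19.5 in on each side.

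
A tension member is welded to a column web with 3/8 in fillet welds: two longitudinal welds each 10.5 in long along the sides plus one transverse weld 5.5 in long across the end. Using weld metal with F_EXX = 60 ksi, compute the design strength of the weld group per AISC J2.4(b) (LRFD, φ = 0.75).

t_e = 0.707 × 0.375 = 0.2651 in.
R_nwl = 0.6 × 60 × 0.2651 × 21 = 200.4 kip (longitudinal, 2 welds).
R_nwt = 0.6 × 60 × 0.2651 × 5.5 = 52.49 kip (transverse, base value).
(i) R_nwl + R_nwt = 252.9 kip; (ii) 0.85 R_nwl + 1.5 R_nwt = 249.1 kip.
R_n = max = 252.9 kip [governs: (i)]; φR_n = 189.7 kip.

φR_n ≈ 190 kip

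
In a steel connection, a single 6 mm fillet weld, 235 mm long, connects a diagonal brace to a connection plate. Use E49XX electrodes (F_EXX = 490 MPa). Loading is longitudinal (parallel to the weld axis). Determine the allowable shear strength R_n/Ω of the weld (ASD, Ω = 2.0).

Effective throat t_e = 0.707 × 6 = 4.242 mm.
Total length L = 235 mm; A_we = 4.242 × 235 = 996.9 mm².
F_nw = 0.6 F_EXX = 0.6 × 490 = 294 MPa.
R_n = 294 × 996.9 × 10⁻³ = 293.1 kN; R_n/Ω = 293.1/2.0 = 146.5 kN.

R_n/Ω ≈ 147 kN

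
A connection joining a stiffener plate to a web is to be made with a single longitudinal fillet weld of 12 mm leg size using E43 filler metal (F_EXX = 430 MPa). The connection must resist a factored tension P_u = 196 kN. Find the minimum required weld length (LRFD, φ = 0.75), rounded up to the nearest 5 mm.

L = 120 mm

Throat t_e = 0.707 × 12 = 8.484 mm.
φr_n = 0.75 × 0.6 × 430 × 8.484 × 10⁻³ = 1.642 kN/mm.
L_req = P_u / φr_n = 196 / 1.642 = 119.4 mm total.
Round up → use L = 120 mm.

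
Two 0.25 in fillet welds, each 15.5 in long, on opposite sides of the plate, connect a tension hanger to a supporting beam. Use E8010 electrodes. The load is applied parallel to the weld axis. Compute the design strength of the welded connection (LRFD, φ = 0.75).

φR_n ≈ 197 kips

E80XX → F_EXX = 80 ksi.
Effective throat t_e = 0.707 × 0.25 = 0.1767 in.
Total length L = 31 in; A_we = 0.1767 × 31 = 5.479 in².
F_nw = 0.6 F_EXX = 0.6 × 80 = 48 ksi.
φR_n = 0.75 × 48 × 5.479 = 197.3 kips.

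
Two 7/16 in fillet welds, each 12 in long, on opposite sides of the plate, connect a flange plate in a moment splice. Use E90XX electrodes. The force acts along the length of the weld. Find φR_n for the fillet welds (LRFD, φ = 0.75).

E90XX → F_EXX = 90 ksi.
Effective throat t_e = 0.707 × 0.4375 = 0.3093 in.
Total length L = 24 in; A_we = 0.3093 × 24 = 7.423 in².
F_nw = 0.6 F_EXX = 0.6 × 90 = 54 ksi.
φR_n = 0.75 × 54 × 7.423 = 300.7 kip.

φR_n ≈ 301 kip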